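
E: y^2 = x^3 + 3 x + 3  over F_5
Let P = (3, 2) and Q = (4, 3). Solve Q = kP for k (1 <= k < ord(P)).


Enumerate multiples of P until we hit Q = (4, 3):
  1P = (3, 2)
  2P = (4, 3)
Match found at i = 2.

k = 2


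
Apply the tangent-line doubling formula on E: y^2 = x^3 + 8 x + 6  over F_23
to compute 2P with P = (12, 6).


Doubling: s = (3 x1^2 + a) / (2 y1)
s = (3*12^2 + 8) / (2*6) mod 23 = 6
x3 = s^2 - 2 x1 mod 23 = 6^2 - 2*12 = 12
y3 = s (x1 - x3) - y1 mod 23 = 6 * (12 - 12) - 6 = 17

2P = (12, 17)


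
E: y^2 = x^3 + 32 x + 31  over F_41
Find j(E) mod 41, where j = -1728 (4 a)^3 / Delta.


Delta = -16(4 a^3 + 27 b^2) mod 41 = 12
-1728 * (4 a)^3 = -1728 * (4*32)^3 mod 41 = 29
j = 29 * 12^(-1) mod 41 = 40

j = 40 (mod 41)


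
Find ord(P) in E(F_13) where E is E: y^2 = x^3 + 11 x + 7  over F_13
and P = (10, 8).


Compute successive multiples of P until we hit O:
  1P = (10, 8)
  2P = (9, 9)
  3P = (8, 3)
  4P = (11, 9)
  5P = (6, 9)
  6P = (6, 4)
  7P = (11, 4)
  8P = (8, 10)
  ... (continuing to 11P)
  11P = O

ord(P) = 11


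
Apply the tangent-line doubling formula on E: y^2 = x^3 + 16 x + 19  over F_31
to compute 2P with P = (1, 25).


Doubling: s = (3 x1^2 + a) / (2 y1)
s = (3*1^2 + 16) / (2*25) mod 31 = 1
x3 = s^2 - 2 x1 mod 31 = 1^2 - 2*1 = 30
y3 = s (x1 - x3) - y1 mod 31 = 1 * (1 - 30) - 25 = 8

2P = (30, 8)


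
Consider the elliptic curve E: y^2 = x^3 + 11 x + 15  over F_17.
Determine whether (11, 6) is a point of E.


Check whether y^2 = x^3 + 11 x + 15 (mod 17) for (x, y) = (11, 6).
LHS: y^2 = 6^2 mod 17 = 2
RHS: x^3 + 11 x + 15 = 11^3 + 11*11 + 15 mod 17 = 5
LHS != RHS

No, not on the curve


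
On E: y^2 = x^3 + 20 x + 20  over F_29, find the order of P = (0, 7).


Compute successive multiples of P until we hit O:
  1P = (0, 7)
  2P = (5, 19)
  3P = (17, 16)
  4P = (18, 21)
  5P = (27, 1)
  6P = (11, 18)
  7P = (19, 3)
  8P = (9, 1)
  ... (continuing to 33P)
  33P = O

ord(P) = 33


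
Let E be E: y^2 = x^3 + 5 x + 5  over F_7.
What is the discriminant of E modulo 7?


4 a^3 + 27 b^2 = 4*5^3 + 27*5^2 = 500 + 675 = 1175
Delta = -16 * (1175) = -18800
Delta mod 7 = 2

Delta = 2 (mod 7)


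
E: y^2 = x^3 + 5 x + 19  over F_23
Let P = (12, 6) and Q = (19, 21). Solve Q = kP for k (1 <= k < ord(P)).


Enumerate multiples of P until we hit Q = (19, 21):
  1P = (12, 6)
  2P = (22, 17)
  3P = (7, 11)
  4P = (5, 10)
  5P = (19, 21)
Match found at i = 5.

k = 5


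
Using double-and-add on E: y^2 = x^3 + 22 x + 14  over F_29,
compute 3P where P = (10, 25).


k = 3 = 11_2 (binary, LSB first: 11)
Double-and-add from P = (10, 25):
  bit 0 = 1: acc = O + (10, 25) = (10, 25)
  bit 1 = 1: acc = (10, 25) + (25, 6) = (17, 9)

3P = (17, 9)


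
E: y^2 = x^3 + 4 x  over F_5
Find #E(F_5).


For each x in F_5, count y with y^2 = x^3 + 4 x + 0 mod 5:
  x = 0: RHS = 0, y in [0]  -> 1 point(s)
  x = 1: RHS = 0, y in [0]  -> 1 point(s)
  x = 2: RHS = 1, y in [1, 4]  -> 2 point(s)
  x = 3: RHS = 4, y in [2, 3]  -> 2 point(s)
  x = 4: RHS = 0, y in [0]  -> 1 point(s)
Affine points: 7. Add the point at infinity: total = 8.

#E(F_5) = 8


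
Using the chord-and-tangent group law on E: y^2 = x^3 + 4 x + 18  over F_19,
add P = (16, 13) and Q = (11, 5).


P != Q, so use the chord formula.
s = (y2 - y1) / (x2 - x1) = (11) / (14) mod 19 = 13
x3 = s^2 - x1 - x2 mod 19 = 13^2 - 16 - 11 = 9
y3 = s (x1 - x3) - y1 mod 19 = 13 * (16 - 9) - 13 = 2

P + Q = (9, 2)


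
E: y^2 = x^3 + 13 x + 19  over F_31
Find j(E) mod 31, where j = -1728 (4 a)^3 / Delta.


Delta = -16(4 a^3 + 27 b^2) mod 31 = 17
-1728 * (4 a)^3 = -1728 * (4*13)^3 mod 31 = 29
j = 29 * 17^(-1) mod 31 = 9

j = 9 (mod 31)


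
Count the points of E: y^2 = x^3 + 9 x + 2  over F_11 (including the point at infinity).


For each x in F_11, count y with y^2 = x^3 + 9 x + 2 mod 11:
  x = 1: RHS = 1, y in [1, 10]  -> 2 point(s)
  x = 3: RHS = 1, y in [1, 10]  -> 2 point(s)
  x = 4: RHS = 3, y in [5, 6]  -> 2 point(s)
  x = 7: RHS = 1, y in [1, 10]  -> 2 point(s)
  x = 8: RHS = 3, y in [5, 6]  -> 2 point(s)
  x = 9: RHS = 9, y in [3, 8]  -> 2 point(s)
  x = 10: RHS = 3, y in [5, 6]  -> 2 point(s)
Affine points: 14. Add the point at infinity: total = 15.

#E(F_11) = 15


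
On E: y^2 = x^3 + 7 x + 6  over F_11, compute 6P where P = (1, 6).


k = 6 = 110_2 (binary, LSB first: 011)
Double-and-add from P = (1, 6):
  bit 0 = 0: acc unchanged = O
  bit 1 = 1: acc = O + (10, 3) = (10, 3)
  bit 2 = 1: acc = (10, 3) + (6, 0) = (10, 8)

6P = (10, 8)


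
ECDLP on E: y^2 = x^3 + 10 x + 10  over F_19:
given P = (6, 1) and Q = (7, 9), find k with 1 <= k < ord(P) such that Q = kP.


Enumerate multiples of P until we hit Q = (7, 9):
  1P = (6, 1)
  2P = (11, 8)
  3P = (7, 9)
Match found at i = 3.

k = 3


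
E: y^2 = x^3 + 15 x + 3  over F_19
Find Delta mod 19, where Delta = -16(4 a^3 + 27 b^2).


4 a^3 + 27 b^2 = 4*15^3 + 27*3^2 = 13500 + 243 = 13743
Delta = -16 * (13743) = -219888
Delta mod 19 = 18

Delta = 18 (mod 19)


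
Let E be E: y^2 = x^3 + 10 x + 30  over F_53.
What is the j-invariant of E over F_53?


Delta = -16(4 a^3 + 27 b^2) mod 53 = 32
-1728 * (4 a)^3 = -1728 * (4*10)^3 mod 53 = 26
j = 26 * 32^(-1) mod 53 = 24

j = 24 (mod 53)


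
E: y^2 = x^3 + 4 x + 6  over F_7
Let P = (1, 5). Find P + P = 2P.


Doubling: s = (3 x1^2 + a) / (2 y1)
s = (3*1^2 + 4) / (2*5) mod 7 = 0
x3 = s^2 - 2 x1 mod 7 = 0^2 - 2*1 = 5
y3 = s (x1 - x3) - y1 mod 7 = 0 * (1 - 5) - 5 = 2

2P = (5, 2)


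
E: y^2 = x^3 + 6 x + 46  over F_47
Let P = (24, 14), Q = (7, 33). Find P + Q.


P != Q, so use the chord formula.
s = (y2 - y1) / (x2 - x1) = (19) / (30) mod 47 = 21
x3 = s^2 - x1 - x2 mod 47 = 21^2 - 24 - 7 = 34
y3 = s (x1 - x3) - y1 mod 47 = 21 * (24 - 34) - 14 = 11

P + Q = (34, 11)


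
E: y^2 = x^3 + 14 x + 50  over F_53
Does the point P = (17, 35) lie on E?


Check whether y^2 = x^3 + 14 x + 50 (mod 53) for (x, y) = (17, 35).
LHS: y^2 = 35^2 mod 53 = 6
RHS: x^3 + 14 x + 50 = 17^3 + 14*17 + 50 mod 53 = 7
LHS != RHS

No, not on the curve


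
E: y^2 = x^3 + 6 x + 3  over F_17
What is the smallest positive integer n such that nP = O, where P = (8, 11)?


Compute successive multiples of P until we hit O:
  1P = (8, 11)
  2P = (14, 3)
  3P = (10, 3)
  4P = (15, 0)
  5P = (10, 14)
  6P = (14, 14)
  7P = (8, 6)
  8P = O

ord(P) = 8


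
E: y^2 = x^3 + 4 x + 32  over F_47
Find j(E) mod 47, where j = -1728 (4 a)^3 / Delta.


Delta = -16(4 a^3 + 27 b^2) mod 47 = 36
-1728 * (4 a)^3 = -1728 * (4*4)^3 mod 47 = 30
j = 30 * 36^(-1) mod 47 = 40

j = 40 (mod 47)


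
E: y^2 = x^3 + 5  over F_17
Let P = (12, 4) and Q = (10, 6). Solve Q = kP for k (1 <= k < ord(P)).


Enumerate multiples of P until we hit Q = (10, 6):
  1P = (12, 4)
  2P = (2, 9)
  3P = (16, 15)
  4P = (4, 1)
  5P = (3, 10)
  6P = (10, 6)
Match found at i = 6.

k = 6


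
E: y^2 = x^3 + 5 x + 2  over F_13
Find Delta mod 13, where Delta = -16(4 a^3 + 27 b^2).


4 a^3 + 27 b^2 = 4*5^3 + 27*2^2 = 500 + 108 = 608
Delta = -16 * (608) = -9728
Delta mod 13 = 9

Delta = 9 (mod 13)


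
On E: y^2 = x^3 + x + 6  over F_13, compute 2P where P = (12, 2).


Doubling: s = (3 x1^2 + a) / (2 y1)
s = (3*12^2 + 1) / (2*2) mod 13 = 1
x3 = s^2 - 2 x1 mod 13 = 1^2 - 2*12 = 3
y3 = s (x1 - x3) - y1 mod 13 = 1 * (12 - 3) - 2 = 7

2P = (3, 7)


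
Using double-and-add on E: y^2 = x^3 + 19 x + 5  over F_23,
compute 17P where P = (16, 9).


k = 17 = 10001_2 (binary, LSB first: 10001)
Double-and-add from P = (16, 9):
  bit 0 = 1: acc = O + (16, 9) = (16, 9)
  bit 1 = 0: acc unchanged = (16, 9)
  bit 2 = 0: acc unchanged = (16, 9)
  bit 3 = 0: acc unchanged = (16, 9)
  bit 4 = 1: acc = (16, 9) + (20, 6) = (12, 11)

17P = (12, 11)


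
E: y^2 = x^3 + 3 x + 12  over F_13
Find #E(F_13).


For each x in F_13, count y with y^2 = x^3 + 3 x + 12 mod 13:
  x = 0: RHS = 12, y in [5, 8]  -> 2 point(s)
  x = 1: RHS = 3, y in [4, 9]  -> 2 point(s)
  x = 2: RHS = 0, y in [0]  -> 1 point(s)
  x = 3: RHS = 9, y in [3, 10]  -> 2 point(s)
  x = 4: RHS = 10, y in [6, 7]  -> 2 point(s)
  x = 5: RHS = 9, y in [3, 10]  -> 2 point(s)
  x = 6: RHS = 12, y in [5, 8]  -> 2 point(s)
  x = 7: RHS = 12, y in [5, 8]  -> 2 point(s)
  x = 9: RHS = 1, y in [1, 12]  -> 2 point(s)
Affine points: 17. Add the point at infinity: total = 18.

#E(F_13) = 18


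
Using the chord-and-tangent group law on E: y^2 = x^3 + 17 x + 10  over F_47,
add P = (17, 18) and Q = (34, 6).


P != Q, so use the chord formula.
s = (y2 - y1) / (x2 - x1) = (35) / (17) mod 47 = 38
x3 = s^2 - x1 - x2 mod 47 = 38^2 - 17 - 34 = 30
y3 = s (x1 - x3) - y1 mod 47 = 38 * (17 - 30) - 18 = 5

P + Q = (30, 5)


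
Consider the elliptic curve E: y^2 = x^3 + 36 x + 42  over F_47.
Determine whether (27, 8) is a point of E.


Check whether y^2 = x^3 + 36 x + 42 (mod 47) for (x, y) = (27, 8).
LHS: y^2 = 8^2 mod 47 = 17
RHS: x^3 + 36 x + 42 = 27^3 + 36*27 + 42 mod 47 = 17
LHS = RHS

Yes, on the curve


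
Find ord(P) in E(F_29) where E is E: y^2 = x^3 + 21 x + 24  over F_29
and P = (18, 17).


Compute successive multiples of P until we hit O:
  1P = (18, 17)
  2P = (17, 25)
  3P = (0, 13)
  4P = (20, 18)
  5P = (13, 0)
  6P = (20, 11)
  7P = (0, 16)
  8P = (17, 4)
  ... (continuing to 10P)
  10P = O

ord(P) = 10


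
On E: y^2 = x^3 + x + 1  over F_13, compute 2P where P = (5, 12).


Doubling: s = (3 x1^2 + a) / (2 y1)
s = (3*5^2 + 1) / (2*12) mod 13 = 1
x3 = s^2 - 2 x1 mod 13 = 1^2 - 2*5 = 4
y3 = s (x1 - x3) - y1 mod 13 = 1 * (5 - 4) - 12 = 2

2P = (4, 2)


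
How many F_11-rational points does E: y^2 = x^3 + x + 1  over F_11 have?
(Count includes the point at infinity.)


For each x in F_11, count y with y^2 = x^3 + 1 x + 1 mod 11:
  x = 0: RHS = 1, y in [1, 10]  -> 2 point(s)
  x = 1: RHS = 3, y in [5, 6]  -> 2 point(s)
  x = 2: RHS = 0, y in [0]  -> 1 point(s)
  x = 3: RHS = 9, y in [3, 8]  -> 2 point(s)
  x = 4: RHS = 3, y in [5, 6]  -> 2 point(s)
  x = 6: RHS = 3, y in [5, 6]  -> 2 point(s)
  x = 8: RHS = 4, y in [2, 9]  -> 2 point(s)
Affine points: 13. Add the point at infinity: total = 14.

#E(F_11) = 14


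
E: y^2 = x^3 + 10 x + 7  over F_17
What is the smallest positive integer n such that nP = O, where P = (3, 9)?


Compute successive multiples of P until we hit O:
  1P = (3, 9)
  2P = (3, 8)
  3P = O

ord(P) = 3


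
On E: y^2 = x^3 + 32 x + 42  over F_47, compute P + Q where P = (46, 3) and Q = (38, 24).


P != Q, so use the chord formula.
s = (y2 - y1) / (x2 - x1) = (21) / (39) mod 47 = 15
x3 = s^2 - x1 - x2 mod 47 = 15^2 - 46 - 38 = 0
y3 = s (x1 - x3) - y1 mod 47 = 15 * (46 - 0) - 3 = 29

P + Q = (0, 29)


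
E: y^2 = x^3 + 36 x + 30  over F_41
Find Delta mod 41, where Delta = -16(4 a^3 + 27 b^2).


4 a^3 + 27 b^2 = 4*36^3 + 27*30^2 = 186624 + 24300 = 210924
Delta = -16 * (210924) = -3374784
Delta mod 41 = 8

Delta = 8 (mod 41)


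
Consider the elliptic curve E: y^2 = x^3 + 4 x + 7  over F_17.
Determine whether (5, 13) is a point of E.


Check whether y^2 = x^3 + 4 x + 7 (mod 17) for (x, y) = (5, 13).
LHS: y^2 = 13^2 mod 17 = 16
RHS: x^3 + 4 x + 7 = 5^3 + 4*5 + 7 mod 17 = 16
LHS = RHS

Yes, on the curve


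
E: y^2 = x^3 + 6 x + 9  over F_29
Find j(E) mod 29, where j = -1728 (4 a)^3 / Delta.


Delta = -16(4 a^3 + 27 b^2) mod 29 = 20
-1728 * (4 a)^3 = -1728 * (4*6)^3 mod 29 = 8
j = 8 * 20^(-1) mod 29 = 12

j = 12 (mod 29)


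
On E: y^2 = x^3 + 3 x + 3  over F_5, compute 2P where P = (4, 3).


k = 2 = 10_2 (binary, LSB first: 01)
Double-and-add from P = (4, 3):
  bit 0 = 0: acc unchanged = O
  bit 1 = 1: acc = O + (3, 3) = (3, 3)

2P = (3, 3)


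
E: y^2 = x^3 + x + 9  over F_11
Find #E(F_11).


For each x in F_11, count y with y^2 = x^3 + 1 x + 9 mod 11:
  x = 0: RHS = 9, y in [3, 8]  -> 2 point(s)
  x = 1: RHS = 0, y in [0]  -> 1 point(s)
  x = 4: RHS = 0, y in [0]  -> 1 point(s)
  x = 6: RHS = 0, y in [0]  -> 1 point(s)
  x = 8: RHS = 1, y in [1, 10]  -> 2 point(s)
Affine points: 7. Add the point at infinity: total = 8.

#E(F_11) = 8


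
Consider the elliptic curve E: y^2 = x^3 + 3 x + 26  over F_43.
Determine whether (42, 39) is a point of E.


Check whether y^2 = x^3 + 3 x + 26 (mod 43) for (x, y) = (42, 39).
LHS: y^2 = 39^2 mod 43 = 16
RHS: x^3 + 3 x + 26 = 42^3 + 3*42 + 26 mod 43 = 22
LHS != RHS

No, not on the curve


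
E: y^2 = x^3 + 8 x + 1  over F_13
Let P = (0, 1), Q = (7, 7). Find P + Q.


P != Q, so use the chord formula.
s = (y2 - y1) / (x2 - x1) = (6) / (7) mod 13 = 12
x3 = s^2 - x1 - x2 mod 13 = 12^2 - 0 - 7 = 7
y3 = s (x1 - x3) - y1 mod 13 = 12 * (0 - 7) - 1 = 6

P + Q = (7, 6)


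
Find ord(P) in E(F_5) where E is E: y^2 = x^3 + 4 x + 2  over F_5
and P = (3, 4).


Compute successive multiples of P until we hit O:
  1P = (3, 4)
  2P = (3, 1)
  3P = O

ord(P) = 3


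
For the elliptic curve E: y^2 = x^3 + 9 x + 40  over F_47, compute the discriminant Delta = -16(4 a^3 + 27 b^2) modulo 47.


4 a^3 + 27 b^2 = 4*9^3 + 27*40^2 = 2916 + 43200 = 46116
Delta = -16 * (46116) = -737856
Delta mod 47 = 44

Delta = 44 (mod 47)


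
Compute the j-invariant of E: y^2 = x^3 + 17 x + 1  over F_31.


Delta = -16(4 a^3 + 27 b^2) mod 31 = 3
-1728 * (4 a)^3 = -1728 * (4*17)^3 mod 31 = 23
j = 23 * 3^(-1) mod 31 = 18

j = 18 (mod 31)


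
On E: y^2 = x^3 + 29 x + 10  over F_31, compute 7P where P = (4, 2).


k = 7 = 111_2 (binary, LSB first: 111)
Double-and-add from P = (4, 2):
  bit 0 = 1: acc = O + (4, 2) = (4, 2)
  bit 1 = 1: acc = (4, 2) + (8, 14) = (28, 19)
  bit 2 = 1: acc = (28, 19) + (3, 0) = (4, 29)

7P = (4, 29)


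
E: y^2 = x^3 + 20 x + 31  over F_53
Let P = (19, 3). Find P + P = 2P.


Doubling: s = (3 x1^2 + a) / (2 y1)
s = (3*19^2 + 20) / (2*3) mod 53 = 16
x3 = s^2 - 2 x1 mod 53 = 16^2 - 2*19 = 6
y3 = s (x1 - x3) - y1 mod 53 = 16 * (19 - 6) - 3 = 46

2P = (6, 46)


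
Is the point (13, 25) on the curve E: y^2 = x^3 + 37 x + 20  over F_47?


Check whether y^2 = x^3 + 37 x + 20 (mod 47) for (x, y) = (13, 25).
LHS: y^2 = 25^2 mod 47 = 14
RHS: x^3 + 37 x + 20 = 13^3 + 37*13 + 20 mod 47 = 19
LHS != RHS

No, not on the curve


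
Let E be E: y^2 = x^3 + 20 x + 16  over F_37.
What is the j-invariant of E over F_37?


Delta = -16(4 a^3 + 27 b^2) mod 37 = 7
-1728 * (4 a)^3 = -1728 * (4*20)^3 mod 37 = 8
j = 8 * 7^(-1) mod 37 = 17

j = 17 (mod 37)


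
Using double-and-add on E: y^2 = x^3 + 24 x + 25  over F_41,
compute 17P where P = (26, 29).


k = 17 = 10001_2 (binary, LSB first: 10001)
Double-and-add from P = (26, 29):
  bit 0 = 1: acc = O + (26, 29) = (26, 29)
  bit 1 = 0: acc unchanged = (26, 29)
  bit 2 = 0: acc unchanged = (26, 29)
  bit 3 = 0: acc unchanged = (26, 29)
  bit 4 = 1: acc = (26, 29) + (20, 10) = (13, 19)

17P = (13, 19)


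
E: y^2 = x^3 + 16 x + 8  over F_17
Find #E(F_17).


For each x in F_17, count y with y^2 = x^3 + 16 x + 8 mod 17:
  x = 0: RHS = 8, y in [5, 12]  -> 2 point(s)
  x = 1: RHS = 8, y in [5, 12]  -> 2 point(s)
  x = 3: RHS = 15, y in [7, 10]  -> 2 point(s)
  x = 4: RHS = 0, y in [0]  -> 1 point(s)
  x = 5: RHS = 9, y in [3, 14]  -> 2 point(s)
  x = 7: RHS = 4, y in [2, 15]  -> 2 point(s)
  x = 8: RHS = 2, y in [6, 11]  -> 2 point(s)
  x = 11: RHS = 2, y in [6, 11]  -> 2 point(s)
  x = 13: RHS = 16, y in [4, 13]  -> 2 point(s)
  x = 14: RHS = 1, y in [1, 16]  -> 2 point(s)
  x = 15: RHS = 2, y in [6, 11]  -> 2 point(s)
  x = 16: RHS = 8, y in [5, 12]  -> 2 point(s)
Affine points: 23. Add the point at infinity: total = 24.

#E(F_17) = 24


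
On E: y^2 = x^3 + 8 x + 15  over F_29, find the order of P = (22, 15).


Compute successive multiples of P until we hit O:
  1P = (22, 15)
  2P = (27, 22)
  3P = (4, 16)
  4P = (9, 2)
  5P = (28, 8)
  6P = (15, 1)
  7P = (25, 8)
  8P = (10, 15)
  ... (continuing to 32P)
  32P = O

ord(P) = 32


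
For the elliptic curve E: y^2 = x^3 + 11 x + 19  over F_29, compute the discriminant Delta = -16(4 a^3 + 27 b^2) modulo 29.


4 a^3 + 27 b^2 = 4*11^3 + 27*19^2 = 5324 + 9747 = 15071
Delta = -16 * (15071) = -241136
Delta mod 29 = 28

Delta = 28 (mod 29)


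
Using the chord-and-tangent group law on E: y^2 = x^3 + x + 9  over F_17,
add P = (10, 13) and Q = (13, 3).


P != Q, so use the chord formula.
s = (y2 - y1) / (x2 - x1) = (7) / (3) mod 17 = 8
x3 = s^2 - x1 - x2 mod 17 = 8^2 - 10 - 13 = 7
y3 = s (x1 - x3) - y1 mod 17 = 8 * (10 - 7) - 13 = 11

P + Q = (7, 11)


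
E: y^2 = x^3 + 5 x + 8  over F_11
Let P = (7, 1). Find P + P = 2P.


Doubling: s = (3 x1^2 + a) / (2 y1)
s = (3*7^2 + 5) / (2*1) mod 11 = 10
x3 = s^2 - 2 x1 mod 11 = 10^2 - 2*7 = 9
y3 = s (x1 - x3) - y1 mod 11 = 10 * (7 - 9) - 1 = 1

2P = (9, 1)


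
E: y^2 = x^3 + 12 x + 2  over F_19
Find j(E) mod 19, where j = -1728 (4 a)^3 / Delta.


Delta = -16(4 a^3 + 27 b^2) mod 19 = 8
-1728 * (4 a)^3 = -1728 * (4*12)^3 mod 19 = 12
j = 12 * 8^(-1) mod 19 = 11

j = 11 (mod 19)


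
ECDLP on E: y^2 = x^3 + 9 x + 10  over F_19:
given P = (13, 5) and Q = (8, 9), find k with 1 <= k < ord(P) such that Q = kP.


Enumerate multiples of P until we hit Q = (8, 9):
  1P = (13, 5)
  2P = (10, 13)
  3P = (1, 1)
  4P = (3, 11)
  5P = (14, 7)
  6P = (15, 10)
  7P = (2, 13)
  8P = (5, 3)
  9P = (7, 6)
  10P = (8, 10)
  11P = (18, 0)
  12P = (8, 9)
Match found at i = 12.

k = 12


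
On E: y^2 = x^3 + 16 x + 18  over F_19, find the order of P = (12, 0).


Compute successive multiples of P until we hit O:
  1P = (12, 0)
  2P = O

ord(P) = 2


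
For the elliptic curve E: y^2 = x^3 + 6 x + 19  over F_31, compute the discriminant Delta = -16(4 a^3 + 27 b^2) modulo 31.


4 a^3 + 27 b^2 = 4*6^3 + 27*19^2 = 864 + 9747 = 10611
Delta = -16 * (10611) = -169776
Delta mod 31 = 11

Delta = 11 (mod 31)


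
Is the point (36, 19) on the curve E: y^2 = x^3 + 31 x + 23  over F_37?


Check whether y^2 = x^3 + 31 x + 23 (mod 37) for (x, y) = (36, 19).
LHS: y^2 = 19^2 mod 37 = 28
RHS: x^3 + 31 x + 23 = 36^3 + 31*36 + 23 mod 37 = 28
LHS = RHS

Yes, on the curve


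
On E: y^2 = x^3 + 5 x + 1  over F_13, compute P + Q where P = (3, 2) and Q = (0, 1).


P != Q, so use the chord formula.
s = (y2 - y1) / (x2 - x1) = (12) / (10) mod 13 = 9
x3 = s^2 - x1 - x2 mod 13 = 9^2 - 3 - 0 = 0
y3 = s (x1 - x3) - y1 mod 13 = 9 * (3 - 0) - 2 = 12

P + Q = (0, 12)


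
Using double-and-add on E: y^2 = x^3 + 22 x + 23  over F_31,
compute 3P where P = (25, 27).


k = 3 = 11_2 (binary, LSB first: 11)
Double-and-add from P = (25, 27):
  bit 0 = 1: acc = O + (25, 27) = (25, 27)
  bit 1 = 1: acc = (25, 27) + (30, 0) = (25, 4)

3P = (25, 4)


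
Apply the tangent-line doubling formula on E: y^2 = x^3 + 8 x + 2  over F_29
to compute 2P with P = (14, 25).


Doubling: s = (3 x1^2 + a) / (2 y1)
s = (3*14^2 + 8) / (2*25) mod 29 = 27
x3 = s^2 - 2 x1 mod 29 = 27^2 - 2*14 = 5
y3 = s (x1 - x3) - y1 mod 29 = 27 * (14 - 5) - 25 = 15

2P = (5, 15)


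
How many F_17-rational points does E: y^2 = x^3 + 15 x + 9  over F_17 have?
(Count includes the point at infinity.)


For each x in F_17, count y with y^2 = x^3 + 15 x + 9 mod 17:
  x = 0: RHS = 9, y in [3, 14]  -> 2 point(s)
  x = 1: RHS = 8, y in [5, 12]  -> 2 point(s)
  x = 2: RHS = 13, y in [8, 9]  -> 2 point(s)
  x = 3: RHS = 13, y in [8, 9]  -> 2 point(s)
  x = 6: RHS = 9, y in [3, 14]  -> 2 point(s)
  x = 7: RHS = 15, y in [7, 10]  -> 2 point(s)
  x = 11: RHS = 9, y in [3, 14]  -> 2 point(s)
  x = 12: RHS = 13, y in [8, 9]  -> 2 point(s)
  x = 13: RHS = 4, y in [2, 15]  -> 2 point(s)
Affine points: 18. Add the point at infinity: total = 19.

#E(F_17) = 19


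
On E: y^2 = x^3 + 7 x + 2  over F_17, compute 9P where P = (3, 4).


k = 9 = 1001_2 (binary, LSB first: 1001)
Double-and-add from P = (3, 4):
  bit 0 = 1: acc = O + (3, 4) = (3, 4)
  bit 1 = 0: acc unchanged = (3, 4)
  bit 2 = 0: acc unchanged = (3, 4)
  bit 3 = 1: acc = (3, 4) + (5, 14) = (0, 11)

9P = (0, 11)


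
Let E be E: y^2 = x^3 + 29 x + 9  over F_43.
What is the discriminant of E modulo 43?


4 a^3 + 27 b^2 = 4*29^3 + 27*9^2 = 97556 + 2187 = 99743
Delta = -16 * (99743) = -1595888
Delta mod 43 = 14

Delta = 14 (mod 43)


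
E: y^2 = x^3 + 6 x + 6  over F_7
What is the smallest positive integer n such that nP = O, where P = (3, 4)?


Compute successive multiples of P until we hit O:
  1P = (3, 4)
  2P = (5, 0)
  3P = (3, 3)
  4P = O

ord(P) = 4


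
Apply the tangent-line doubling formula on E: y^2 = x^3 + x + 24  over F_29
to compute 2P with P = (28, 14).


Doubling: s = (3 x1^2 + a) / (2 y1)
s = (3*28^2 + 1) / (2*14) mod 29 = 25
x3 = s^2 - 2 x1 mod 29 = 25^2 - 2*28 = 18
y3 = s (x1 - x3) - y1 mod 29 = 25 * (28 - 18) - 14 = 4

2P = (18, 4)


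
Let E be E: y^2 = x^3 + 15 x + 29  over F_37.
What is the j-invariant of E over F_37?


Delta = -16(4 a^3 + 27 b^2) mod 37 = 34
-1728 * (4 a)^3 = -1728 * (4*15)^3 mod 37 = 8
j = 8 * 34^(-1) mod 37 = 22

j = 22 (mod 37)


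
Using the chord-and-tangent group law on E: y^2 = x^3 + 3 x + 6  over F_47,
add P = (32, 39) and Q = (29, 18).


P != Q, so use the chord formula.
s = (y2 - y1) / (x2 - x1) = (26) / (44) mod 47 = 7
x3 = s^2 - x1 - x2 mod 47 = 7^2 - 32 - 29 = 35
y3 = s (x1 - x3) - y1 mod 47 = 7 * (32 - 35) - 39 = 34

P + Q = (35, 34)


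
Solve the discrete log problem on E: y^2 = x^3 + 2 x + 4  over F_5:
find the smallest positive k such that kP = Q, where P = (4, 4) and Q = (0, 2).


Enumerate multiples of P until we hit Q = (0, 2):
  1P = (4, 4)
  2P = (2, 1)
  3P = (0, 2)
Match found at i = 3.

k = 3


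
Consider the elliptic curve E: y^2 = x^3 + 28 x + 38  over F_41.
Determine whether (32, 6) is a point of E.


Check whether y^2 = x^3 + 28 x + 38 (mod 41) for (x, y) = (32, 6).
LHS: y^2 = 6^2 mod 41 = 36
RHS: x^3 + 28 x + 38 = 32^3 + 28*32 + 38 mod 41 = 0
LHS != RHS

No, not on the curve


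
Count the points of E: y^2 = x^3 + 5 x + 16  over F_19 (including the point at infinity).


For each x in F_19, count y with y^2 = x^3 + 5 x + 16 mod 19:
  x = 0: RHS = 16, y in [4, 15]  -> 2 point(s)
  x = 3: RHS = 1, y in [1, 18]  -> 2 point(s)
  x = 4: RHS = 5, y in [9, 10]  -> 2 point(s)
  x = 8: RHS = 17, y in [6, 13]  -> 2 point(s)
  x = 9: RHS = 11, y in [7, 12]  -> 2 point(s)
  x = 13: RHS = 17, y in [6, 13]  -> 2 point(s)
  x = 17: RHS = 17, y in [6, 13]  -> 2 point(s)
Affine points: 14. Add the point at infinity: total = 15.

#E(F_19) = 15


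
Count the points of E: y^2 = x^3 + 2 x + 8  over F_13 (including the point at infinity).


For each x in F_13, count y with y^2 = x^3 + 2 x + 8 mod 13:
  x = 5: RHS = 0, y in [0]  -> 1 point(s)
  x = 7: RHS = 1, y in [1, 12]  -> 2 point(s)
  x = 8: RHS = 3, y in [4, 9]  -> 2 point(s)
  x = 9: RHS = 1, y in [1, 12]  -> 2 point(s)
  x = 10: RHS = 1, y in [1, 12]  -> 2 point(s)
  x = 11: RHS = 9, y in [3, 10]  -> 2 point(s)
Affine points: 11. Add the point at infinity: total = 12.

#E(F_13) = 12


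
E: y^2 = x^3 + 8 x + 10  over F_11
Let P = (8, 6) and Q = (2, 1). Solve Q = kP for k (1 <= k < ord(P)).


Enumerate multiples of P until we hit Q = (2, 1):
  1P = (8, 6)
  2P = (10, 1)
  3P = (2, 1)
Match found at i = 3.

k = 3


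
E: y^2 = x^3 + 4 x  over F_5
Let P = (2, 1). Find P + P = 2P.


Doubling: s = (3 x1^2 + a) / (2 y1)
s = (3*2^2 + 4) / (2*1) mod 5 = 3
x3 = s^2 - 2 x1 mod 5 = 3^2 - 2*2 = 0
y3 = s (x1 - x3) - y1 mod 5 = 3 * (2 - 0) - 1 = 0

2P = (0, 0)


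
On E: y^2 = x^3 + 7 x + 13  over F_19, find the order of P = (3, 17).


Compute successive multiples of P until we hit O:
  1P = (3, 17)
  2P = (14, 10)
  3P = (9, 11)
  4P = (8, 7)
  5P = (12, 1)
  6P = (2, 15)
  7P = (18, 10)
  8P = (7, 14)
  ... (continuing to 22P)
  22P = O

ord(P) = 22


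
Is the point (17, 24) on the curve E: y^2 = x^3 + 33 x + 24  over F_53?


Check whether y^2 = x^3 + 33 x + 24 (mod 53) for (x, y) = (17, 24).
LHS: y^2 = 24^2 mod 53 = 46
RHS: x^3 + 33 x + 24 = 17^3 + 33*17 + 24 mod 53 = 39
LHS != RHS

No, not on the curve


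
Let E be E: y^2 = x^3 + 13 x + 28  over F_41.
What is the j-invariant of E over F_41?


Delta = -16(4 a^3 + 27 b^2) mod 41 = 35
-1728 * (4 a)^3 = -1728 * (4*13)^3 mod 41 = 9
j = 9 * 35^(-1) mod 41 = 19

j = 19 (mod 41)


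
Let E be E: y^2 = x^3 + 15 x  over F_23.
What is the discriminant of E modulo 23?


4 a^3 + 27 b^2 = 4*15^3 + 27*0^2 = 13500 + 0 = 13500
Delta = -16 * (13500) = -216000
Delta mod 23 = 16

Delta = 16 (mod 23)


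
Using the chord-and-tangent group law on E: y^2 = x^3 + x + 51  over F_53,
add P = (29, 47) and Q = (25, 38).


P != Q, so use the chord formula.
s = (y2 - y1) / (x2 - x1) = (44) / (49) mod 53 = 42
x3 = s^2 - x1 - x2 mod 53 = 42^2 - 29 - 25 = 14
y3 = s (x1 - x3) - y1 mod 53 = 42 * (29 - 14) - 47 = 0

P + Q = (14, 0)


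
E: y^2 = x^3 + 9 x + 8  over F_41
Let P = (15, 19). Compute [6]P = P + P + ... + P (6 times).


k = 6 = 110_2 (binary, LSB first: 011)
Double-and-add from P = (15, 19):
  bit 0 = 0: acc unchanged = O
  bit 1 = 1: acc = O + (7, 2) = (7, 2)
  bit 2 = 1: acc = (7, 2) + (31, 5) = (28, 21)

6P = (28, 21)


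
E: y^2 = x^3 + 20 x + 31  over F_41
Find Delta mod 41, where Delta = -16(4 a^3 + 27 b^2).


4 a^3 + 27 b^2 = 4*20^3 + 27*31^2 = 32000 + 25947 = 57947
Delta = -16 * (57947) = -927152
Delta mod 41 = 22

Delta = 22 (mod 41)


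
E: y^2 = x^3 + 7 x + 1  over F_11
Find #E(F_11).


For each x in F_11, count y with y^2 = x^3 + 7 x + 1 mod 11:
  x = 0: RHS = 1, y in [1, 10]  -> 2 point(s)
  x = 1: RHS = 9, y in [3, 8]  -> 2 point(s)
  x = 2: RHS = 1, y in [1, 10]  -> 2 point(s)
  x = 3: RHS = 5, y in [4, 7]  -> 2 point(s)
  x = 4: RHS = 5, y in [4, 7]  -> 2 point(s)
  x = 9: RHS = 1, y in [1, 10]  -> 2 point(s)
  x = 10: RHS = 4, y in [2, 9]  -> 2 point(s)
Affine points: 14. Add the point at infinity: total = 15.

#E(F_11) = 15


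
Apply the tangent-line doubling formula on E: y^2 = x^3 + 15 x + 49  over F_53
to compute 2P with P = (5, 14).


Doubling: s = (3 x1^2 + a) / (2 y1)
s = (3*5^2 + 15) / (2*14) mod 53 = 7
x3 = s^2 - 2 x1 mod 53 = 7^2 - 2*5 = 39
y3 = s (x1 - x3) - y1 mod 53 = 7 * (5 - 39) - 14 = 13

2P = (39, 13)


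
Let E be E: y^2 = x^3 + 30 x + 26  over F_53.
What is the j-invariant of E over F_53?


Delta = -16(4 a^3 + 27 b^2) mod 53 = 10
-1728 * (4 a)^3 = -1728 * (4*30)^3 mod 53 = 13
j = 13 * 10^(-1) mod 53 = 49

j = 49 (mod 53)


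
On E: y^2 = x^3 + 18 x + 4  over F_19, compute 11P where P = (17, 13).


k = 11 = 1011_2 (binary, LSB first: 1101)
Double-and-add from P = (17, 13):
  bit 0 = 1: acc = O + (17, 13) = (17, 13)
  bit 1 = 1: acc = (17, 13) + (15, 1) = (4, 8)
  bit 2 = 0: acc unchanged = (4, 8)
  bit 3 = 1: acc = (4, 8) + (0, 2) = (3, 3)

11P = (3, 3)


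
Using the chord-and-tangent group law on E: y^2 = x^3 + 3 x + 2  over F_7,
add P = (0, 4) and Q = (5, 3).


P != Q, so use the chord formula.
s = (y2 - y1) / (x2 - x1) = (6) / (5) mod 7 = 4
x3 = s^2 - x1 - x2 mod 7 = 4^2 - 0 - 5 = 4
y3 = s (x1 - x3) - y1 mod 7 = 4 * (0 - 4) - 4 = 1

P + Q = (4, 1)


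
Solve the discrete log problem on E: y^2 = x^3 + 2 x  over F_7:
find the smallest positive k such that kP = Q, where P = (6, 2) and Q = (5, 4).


Enumerate multiples of P until we hit Q = (5, 4):
  1P = (6, 2)
  2P = (4, 4)
  3P = (5, 4)
Match found at i = 3.

k = 3


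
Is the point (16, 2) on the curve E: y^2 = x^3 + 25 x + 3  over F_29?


Check whether y^2 = x^3 + 25 x + 3 (mod 29) for (x, y) = (16, 2).
LHS: y^2 = 2^2 mod 29 = 4
RHS: x^3 + 25 x + 3 = 16^3 + 25*16 + 3 mod 29 = 4
LHS = RHS

Yes, on the curve


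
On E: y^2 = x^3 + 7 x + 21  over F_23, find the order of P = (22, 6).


Compute successive multiples of P until we hit O:
  1P = (22, 6)
  2P = (11, 7)
  3P = (17, 4)
  4P = (9, 13)
  5P = (1, 11)
  6P = (12, 19)
  7P = (13, 3)
  8P = (6, 7)
  ... (continuing to 18P)
  18P = O

ord(P) = 18


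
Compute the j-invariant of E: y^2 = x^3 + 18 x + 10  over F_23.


Delta = -16(4 a^3 + 27 b^2) mod 23 = 13
-1728 * (4 a)^3 = -1728 * (4*18)^3 mod 23 = 11
j = 11 * 13^(-1) mod 23 = 15

j = 15 (mod 23)


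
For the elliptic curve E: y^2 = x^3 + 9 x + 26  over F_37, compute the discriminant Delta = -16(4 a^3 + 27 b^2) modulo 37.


4 a^3 + 27 b^2 = 4*9^3 + 27*26^2 = 2916 + 18252 = 21168
Delta = -16 * (21168) = -338688
Delta mod 37 = 10

Delta = 10 (mod 37)


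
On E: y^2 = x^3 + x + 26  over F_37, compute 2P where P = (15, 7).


Doubling: s = (3 x1^2 + a) / (2 y1)
s = (3*15^2 + 1) / (2*7) mod 37 = 6
x3 = s^2 - 2 x1 mod 37 = 6^2 - 2*15 = 6
y3 = s (x1 - x3) - y1 mod 37 = 6 * (15 - 6) - 7 = 10

2P = (6, 10)


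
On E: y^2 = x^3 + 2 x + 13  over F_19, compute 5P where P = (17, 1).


k = 5 = 101_2 (binary, LSB first: 101)
Double-and-add from P = (17, 1):
  bit 0 = 1: acc = O + (17, 1) = (17, 1)
  bit 1 = 0: acc unchanged = (17, 1)
  bit 2 = 1: acc = (17, 1) + (9, 0) = (4, 3)

5P = (4, 3)


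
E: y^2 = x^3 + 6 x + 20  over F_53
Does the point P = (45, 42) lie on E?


Check whether y^2 = x^3 + 6 x + 20 (mod 53) for (x, y) = (45, 42).
LHS: y^2 = 42^2 mod 53 = 15
RHS: x^3 + 6 x + 20 = 45^3 + 6*45 + 20 mod 53 = 43
LHS != RHS

No, not on the curve


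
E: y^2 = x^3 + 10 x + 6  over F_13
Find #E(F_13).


For each x in F_13, count y with y^2 = x^3 + 10 x + 6 mod 13:
  x = 1: RHS = 4, y in [2, 11]  -> 2 point(s)
  x = 5: RHS = 12, y in [5, 8]  -> 2 point(s)
  x = 6: RHS = 9, y in [3, 10]  -> 2 point(s)
  x = 7: RHS = 3, y in [4, 9]  -> 2 point(s)
  x = 8: RHS = 0, y in [0]  -> 1 point(s)
  x = 10: RHS = 1, y in [1, 12]  -> 2 point(s)
  x = 11: RHS = 4, y in [2, 11]  -> 2 point(s)
Affine points: 13. Add the point at infinity: total = 14.

#E(F_13) = 14


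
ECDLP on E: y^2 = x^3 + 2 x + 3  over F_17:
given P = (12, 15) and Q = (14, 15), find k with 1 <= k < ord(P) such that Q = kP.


Enumerate multiples of P until we hit Q = (14, 15):
  1P = (12, 15)
  2P = (14, 15)
Match found at i = 2.

k = 2


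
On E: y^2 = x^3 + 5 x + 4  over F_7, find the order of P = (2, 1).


Compute successive multiples of P until we hit O:
  1P = (2, 1)
  2P = (0, 2)
  3P = (0, 5)
  4P = (2, 6)
  5P = O

ord(P) = 5


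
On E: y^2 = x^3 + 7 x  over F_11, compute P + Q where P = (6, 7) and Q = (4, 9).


P != Q, so use the chord formula.
s = (y2 - y1) / (x2 - x1) = (2) / (9) mod 11 = 10
x3 = s^2 - x1 - x2 mod 11 = 10^2 - 6 - 4 = 2
y3 = s (x1 - x3) - y1 mod 11 = 10 * (6 - 2) - 7 = 0

P + Q = (2, 0)


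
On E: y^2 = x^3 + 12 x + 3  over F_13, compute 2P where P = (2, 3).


Doubling: s = (3 x1^2 + a) / (2 y1)
s = (3*2^2 + 12) / (2*3) mod 13 = 4
x3 = s^2 - 2 x1 mod 13 = 4^2 - 2*2 = 12
y3 = s (x1 - x3) - y1 mod 13 = 4 * (2 - 12) - 3 = 9

2P = (12, 9)


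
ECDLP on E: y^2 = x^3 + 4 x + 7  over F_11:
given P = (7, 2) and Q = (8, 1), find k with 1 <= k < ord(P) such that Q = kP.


Enumerate multiples of P until we hit Q = (8, 1):
  1P = (7, 2)
  2P = (1, 10)
  3P = (6, 4)
  4P = (2, 10)
  5P = (5, 8)
  6P = (8, 1)
Match found at i = 6.

k = 6


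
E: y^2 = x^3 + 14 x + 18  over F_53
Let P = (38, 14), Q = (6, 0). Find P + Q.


P != Q, so use the chord formula.
s = (y2 - y1) / (x2 - x1) = (39) / (21) mod 53 = 17
x3 = s^2 - x1 - x2 mod 53 = 17^2 - 38 - 6 = 33
y3 = s (x1 - x3) - y1 mod 53 = 17 * (38 - 33) - 14 = 18

P + Q = (33, 18)


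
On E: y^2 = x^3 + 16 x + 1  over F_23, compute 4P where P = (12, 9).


k = 4 = 100_2 (binary, LSB first: 001)
Double-and-add from P = (12, 9):
  bit 0 = 0: acc unchanged = O
  bit 1 = 0: acc unchanged = O
  bit 2 = 1: acc = O + (12, 14) = (12, 14)

4P = (12, 14)


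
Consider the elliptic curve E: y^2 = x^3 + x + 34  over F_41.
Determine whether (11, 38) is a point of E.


Check whether y^2 = x^3 + 1 x + 34 (mod 41) for (x, y) = (11, 38).
LHS: y^2 = 38^2 mod 41 = 9
RHS: x^3 + 1 x + 34 = 11^3 + 1*11 + 34 mod 41 = 23
LHS != RHS

No, not on the curve


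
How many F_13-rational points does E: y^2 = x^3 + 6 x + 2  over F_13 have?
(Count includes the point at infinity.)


For each x in F_13, count y with y^2 = x^3 + 6 x + 2 mod 13:
  x = 1: RHS = 9, y in [3, 10]  -> 2 point(s)
  x = 2: RHS = 9, y in [3, 10]  -> 2 point(s)
  x = 4: RHS = 12, y in [5, 8]  -> 2 point(s)
  x = 5: RHS = 1, y in [1, 12]  -> 2 point(s)
  x = 7: RHS = 10, y in [6, 7]  -> 2 point(s)
  x = 8: RHS = 3, y in [4, 9]  -> 2 point(s)
  x = 10: RHS = 9, y in [3, 10]  -> 2 point(s)
Affine points: 14. Add the point at infinity: total = 15.

#E(F_13) = 15


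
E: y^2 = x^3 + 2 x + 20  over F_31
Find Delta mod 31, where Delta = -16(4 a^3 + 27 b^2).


4 a^3 + 27 b^2 = 4*2^3 + 27*20^2 = 32 + 10800 = 10832
Delta = -16 * (10832) = -173312
Delta mod 31 = 9

Delta = 9 (mod 31)


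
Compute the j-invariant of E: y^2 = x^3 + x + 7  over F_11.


Delta = -16(4 a^3 + 27 b^2) mod 11 = 9
-1728 * (4 a)^3 = -1728 * (4*1)^3 mod 11 = 2
j = 2 * 9^(-1) mod 11 = 10

j = 10 (mod 11)


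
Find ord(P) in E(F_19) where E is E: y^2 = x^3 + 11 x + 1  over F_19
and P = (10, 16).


Compute successive multiples of P until we hit O:
  1P = (10, 16)
  2P = (3, 17)
  3P = (13, 17)
  4P = (13, 2)
  5P = (3, 2)
  6P = (10, 3)
  7P = O

ord(P) = 7


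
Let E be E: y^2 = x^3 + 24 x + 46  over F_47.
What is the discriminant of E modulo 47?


4 a^3 + 27 b^2 = 4*24^3 + 27*46^2 = 55296 + 57132 = 112428
Delta = -16 * (112428) = -1798848
Delta mod 47 = 30

Delta = 30 (mod 47)


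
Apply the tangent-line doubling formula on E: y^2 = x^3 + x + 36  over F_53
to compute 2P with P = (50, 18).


Doubling: s = (3 x1^2 + a) / (2 y1)
s = (3*50^2 + 1) / (2*18) mod 53 = 42
x3 = s^2 - 2 x1 mod 53 = 42^2 - 2*50 = 21
y3 = s (x1 - x3) - y1 mod 53 = 42 * (50 - 21) - 18 = 34

2P = (21, 34)


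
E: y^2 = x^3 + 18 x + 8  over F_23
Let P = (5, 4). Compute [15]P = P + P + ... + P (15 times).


k = 15 = 1111_2 (binary, LSB first: 1111)
Double-and-add from P = (5, 4):
  bit 0 = 1: acc = O + (5, 4) = (5, 4)
  bit 1 = 1: acc = (5, 4) + (22, 14) = (9, 18)
  bit 2 = 1: acc = (9, 18) + (4, 11) = (0, 13)
  bit 3 = 1: acc = (0, 13) + (1, 21) = (17, 12)

15P = (17, 12)


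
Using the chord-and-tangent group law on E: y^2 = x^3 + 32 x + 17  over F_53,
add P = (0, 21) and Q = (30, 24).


P != Q, so use the chord formula.
s = (y2 - y1) / (x2 - x1) = (3) / (30) mod 53 = 16
x3 = s^2 - x1 - x2 mod 53 = 16^2 - 0 - 30 = 14
y3 = s (x1 - x3) - y1 mod 53 = 16 * (0 - 14) - 21 = 20

P + Q = (14, 20)


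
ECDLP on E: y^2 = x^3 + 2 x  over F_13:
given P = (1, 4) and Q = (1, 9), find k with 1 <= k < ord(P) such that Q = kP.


Enumerate multiples of P until we hit Q = (1, 9):
  1P = (1, 4)
  2P = (12, 7)
  3P = (12, 6)
  4P = (1, 9)
Match found at i = 4.

k = 4


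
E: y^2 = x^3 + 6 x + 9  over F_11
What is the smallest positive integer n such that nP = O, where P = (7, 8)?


Compute successive multiples of P until we hit O:
  1P = (7, 8)
  2P = (1, 4)
  3P = (1, 7)
  4P = (7, 3)
  5P = O

ord(P) = 5


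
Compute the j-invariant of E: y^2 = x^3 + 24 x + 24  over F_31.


Delta = -16(4 a^3 + 27 b^2) mod 31 = 9
-1728 * (4 a)^3 = -1728 * (4*24)^3 mod 31 = 30
j = 30 * 9^(-1) mod 31 = 24

j = 24 (mod 31)


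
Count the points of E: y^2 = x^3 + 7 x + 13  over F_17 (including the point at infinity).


For each x in F_17, count y with y^2 = x^3 + 7 x + 13 mod 17:
  x = 0: RHS = 13, y in [8, 9]  -> 2 point(s)
  x = 1: RHS = 4, y in [2, 15]  -> 2 point(s)
  x = 2: RHS = 1, y in [1, 16]  -> 2 point(s)
  x = 6: RHS = 16, y in [4, 13]  -> 2 point(s)
  x = 14: RHS = 16, y in [4, 13]  -> 2 point(s)
  x = 15: RHS = 8, y in [5, 12]  -> 2 point(s)
Affine points: 12. Add the point at infinity: total = 13.

#E(F_17) = 13


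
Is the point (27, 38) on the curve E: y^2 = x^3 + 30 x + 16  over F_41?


Check whether y^2 = x^3 + 30 x + 16 (mod 41) for (x, y) = (27, 38).
LHS: y^2 = 38^2 mod 41 = 9
RHS: x^3 + 30 x + 16 = 27^3 + 30*27 + 16 mod 41 = 9
LHS = RHS

Yes, on the curve


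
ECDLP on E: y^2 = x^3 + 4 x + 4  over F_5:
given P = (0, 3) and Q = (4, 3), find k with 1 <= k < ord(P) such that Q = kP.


Enumerate multiples of P until we hit Q = (4, 3):
  1P = (0, 3)
  2P = (1, 3)
  3P = (4, 2)
  4P = (2, 0)
  5P = (4, 3)
Match found at i = 5.

k = 5


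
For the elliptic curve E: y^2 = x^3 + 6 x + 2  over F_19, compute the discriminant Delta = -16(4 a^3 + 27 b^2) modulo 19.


4 a^3 + 27 b^2 = 4*6^3 + 27*2^2 = 864 + 108 = 972
Delta = -16 * (972) = -15552
Delta mod 19 = 9

Delta = 9 (mod 19)


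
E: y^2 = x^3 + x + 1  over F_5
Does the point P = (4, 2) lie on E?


Check whether y^2 = x^3 + 1 x + 1 (mod 5) for (x, y) = (4, 2).
LHS: y^2 = 2^2 mod 5 = 4
RHS: x^3 + 1 x + 1 = 4^3 + 1*4 + 1 mod 5 = 4
LHS = RHS

Yes, on the curve


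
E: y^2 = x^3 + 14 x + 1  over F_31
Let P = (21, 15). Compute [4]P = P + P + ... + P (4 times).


k = 4 = 100_2 (binary, LSB first: 001)
Double-and-add from P = (21, 15):
  bit 0 = 0: acc unchanged = O
  bit 1 = 0: acc unchanged = O
  bit 2 = 1: acc = O + (9, 22) = (9, 22)

4P = (9, 22)


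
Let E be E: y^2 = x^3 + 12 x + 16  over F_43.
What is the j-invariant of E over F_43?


Delta = -16(4 a^3 + 27 b^2) mod 43 = 8
-1728 * (4 a)^3 = -1728 * (4*12)^3 mod 43 = 32
j = 32 * 8^(-1) mod 43 = 4

j = 4 (mod 43)


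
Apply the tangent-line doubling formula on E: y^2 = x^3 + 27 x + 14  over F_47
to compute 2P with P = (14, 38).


Doubling: s = (3 x1^2 + a) / (2 y1)
s = (3*14^2 + 27) / (2*38) mod 47 = 5
x3 = s^2 - 2 x1 mod 47 = 5^2 - 2*14 = 44
y3 = s (x1 - x3) - y1 mod 47 = 5 * (14 - 44) - 38 = 0

2P = (44, 0)


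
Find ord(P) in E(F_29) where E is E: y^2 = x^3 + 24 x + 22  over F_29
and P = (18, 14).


Compute successive multiples of P until we hit O:
  1P = (18, 14)
  2P = (6, 11)
  3P = (25, 6)
  4P = (24, 26)
  5P = (20, 11)
  6P = (15, 25)
  7P = (3, 18)
  8P = (14, 12)
  ... (continuing to 18P)
  18P = O

ord(P) = 18


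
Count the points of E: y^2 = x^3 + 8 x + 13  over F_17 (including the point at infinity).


For each x in F_17, count y with y^2 = x^3 + 8 x + 13 mod 17:
  x = 0: RHS = 13, y in [8, 9]  -> 2 point(s)
  x = 3: RHS = 13, y in [8, 9]  -> 2 point(s)
  x = 5: RHS = 8, y in [5, 12]  -> 2 point(s)
  x = 7: RHS = 4, y in [2, 15]  -> 2 point(s)
  x = 9: RHS = 15, y in [7, 10]  -> 2 point(s)
  x = 11: RHS = 4, y in [2, 15]  -> 2 point(s)
  x = 12: RHS = 1, y in [1, 16]  -> 2 point(s)
  x = 13: RHS = 2, y in [6, 11]  -> 2 point(s)
  x = 14: RHS = 13, y in [8, 9]  -> 2 point(s)
  x = 16: RHS = 4, y in [2, 15]  -> 2 point(s)
Affine points: 20. Add the point at infinity: total = 21.

#E(F_17) = 21


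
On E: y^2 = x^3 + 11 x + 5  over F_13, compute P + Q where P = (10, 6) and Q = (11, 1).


P != Q, so use the chord formula.
s = (y2 - y1) / (x2 - x1) = (8) / (1) mod 13 = 8
x3 = s^2 - x1 - x2 mod 13 = 8^2 - 10 - 11 = 4
y3 = s (x1 - x3) - y1 mod 13 = 8 * (10 - 4) - 6 = 3

P + Q = (4, 3)


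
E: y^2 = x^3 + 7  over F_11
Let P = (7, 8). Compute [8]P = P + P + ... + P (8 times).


k = 8 = 1000_2 (binary, LSB first: 0001)
Double-and-add from P = (7, 8):
  bit 0 = 0: acc unchanged = O
  bit 1 = 0: acc unchanged = O
  bit 2 = 0: acc unchanged = O
  bit 3 = 1: acc = O + (3, 1) = (3, 1)

8P = (3, 1)


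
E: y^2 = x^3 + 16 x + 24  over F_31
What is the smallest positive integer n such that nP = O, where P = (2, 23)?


Compute successive multiples of P until we hit O:
  1P = (2, 23)
  2P = (1, 14)
  3P = (16, 6)
  4P = (14, 27)
  5P = (22, 22)
  6P = (17, 1)
  7P = (26, 6)
  8P = (7, 18)
  ... (continuing to 27P)
  27P = O

ord(P) = 27


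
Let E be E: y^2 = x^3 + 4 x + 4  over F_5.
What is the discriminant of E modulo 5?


4 a^3 + 27 b^2 = 4*4^3 + 27*4^2 = 256 + 432 = 688
Delta = -16 * (688) = -11008
Delta mod 5 = 2

Delta = 2 (mod 5)


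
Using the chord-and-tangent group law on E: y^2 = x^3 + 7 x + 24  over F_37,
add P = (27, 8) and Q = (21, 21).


P != Q, so use the chord formula.
s = (y2 - y1) / (x2 - x1) = (13) / (31) mod 37 = 4
x3 = s^2 - x1 - x2 mod 37 = 4^2 - 27 - 21 = 5
y3 = s (x1 - x3) - y1 mod 37 = 4 * (27 - 5) - 8 = 6

P + Q = (5, 6)


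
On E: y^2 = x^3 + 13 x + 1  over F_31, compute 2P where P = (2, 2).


Doubling: s = (3 x1^2 + a) / (2 y1)
s = (3*2^2 + 13) / (2*2) mod 31 = 14
x3 = s^2 - 2 x1 mod 31 = 14^2 - 2*2 = 6
y3 = s (x1 - x3) - y1 mod 31 = 14 * (2 - 6) - 2 = 4

2P = (6, 4)
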